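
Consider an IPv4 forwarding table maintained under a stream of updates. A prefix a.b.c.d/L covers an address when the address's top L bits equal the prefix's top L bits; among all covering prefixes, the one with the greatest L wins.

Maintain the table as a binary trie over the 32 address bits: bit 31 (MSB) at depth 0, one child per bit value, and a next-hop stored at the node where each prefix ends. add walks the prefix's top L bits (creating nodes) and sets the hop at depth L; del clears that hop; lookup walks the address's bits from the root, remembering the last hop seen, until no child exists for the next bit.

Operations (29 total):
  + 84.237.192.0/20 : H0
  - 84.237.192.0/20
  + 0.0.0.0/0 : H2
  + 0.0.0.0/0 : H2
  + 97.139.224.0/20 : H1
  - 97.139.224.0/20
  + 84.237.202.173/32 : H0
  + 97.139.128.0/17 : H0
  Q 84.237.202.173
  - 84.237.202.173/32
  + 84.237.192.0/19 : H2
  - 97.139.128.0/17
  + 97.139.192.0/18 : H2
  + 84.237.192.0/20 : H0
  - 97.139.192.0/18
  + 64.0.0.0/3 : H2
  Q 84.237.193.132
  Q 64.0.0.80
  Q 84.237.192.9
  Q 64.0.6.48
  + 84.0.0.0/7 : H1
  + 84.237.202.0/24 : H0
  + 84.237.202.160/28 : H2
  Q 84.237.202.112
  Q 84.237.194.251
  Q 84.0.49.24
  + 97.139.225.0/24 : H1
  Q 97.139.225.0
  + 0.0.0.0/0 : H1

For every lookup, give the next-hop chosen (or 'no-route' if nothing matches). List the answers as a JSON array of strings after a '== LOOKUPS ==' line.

Trace:
  + 84.237.192.0/20 (H0) depth=20
  - 84.237.192.0/20 clear@20
  + 0.0.0.0/0 (H2) depth=0
  + 0.0.0.0/0 (H2) depth=0
  + 97.139.224.0/20 (H1) depth=20
  - 97.139.224.0/20 clear@20
  + 84.237.202.173/32 (H0) depth=32
  + 97.139.128.0/17 (H0) depth=17
  ? 84.237.202.173  path d0:H2→d1:-→d2:-→d3:-→d4:-→d5:-→d6:-→d7:-→d8:-→d9:-→d10:-→d11:-→d12:-→d13:-→d14:-→d15:-→d16:-→d17:-→d18:-→d19:-→d20:-→d21:-→d22:-→d23:-→d24:-→d25:-→d26:-→d27:-→d28:-→d29:-→d30:-→d31:-→d32:H0  best=H0
  - 84.237.202.173/32 clear@32
  + 84.237.192.0/19 (H2) depth=19
  - 97.139.128.0/17 clear@17
  + 97.139.192.0/18 (H2) depth=18
  + 84.237.192.0/20 (H0) depth=20
  - 97.139.192.0/18 clear@18
  + 64.0.0.0/3 (H2) depth=3
  ? 84.237.193.132  path d0:H2→d1:-→d2:-→d3:H2→d4:-→d5:-→d6:-→d7:-→d8:-→d9:-→d10:-→d11:-→d12:-→d13:-→d14:-→d15:-→d16:-→d17:-→d18:-→d19:H2→d20:H0  best=H0
  ? 64.0.0.80  path d0:H2→d1:-→d2:-→d3:H2  best=H2
  ? 84.237.192.9  path d0:H2→d1:-→d2:-→d3:H2→d4:-→d5:-→d6:-→d7:-→d8:-→d9:-→d10:-→d11:-→d12:-→d13:-→d14:-→d15:-→d16:-→d17:-→d18:-→d19:H2→d20:H0  best=H0
  ? 64.0.6.48  path d0:H2→d1:-→d2:-→d3:H2  best=H2
  + 84.0.0.0/7 (H1) depth=7
  + 84.237.202.0/24 (H0) depth=24
  + 84.237.202.160/28 (H2) depth=28
  ? 84.237.202.112  path d0:H2→d1:-→d2:-→d3:H2→d4:-→d5:-→d6:-→d7:H1→d8:-→d9:-→d10:-→d11:-→d12:-→d13:-→d14:-→d15:-→d16:-→d17:-→d18:-→d19:H2→d20:H0→d21:-→d22:-→d23:-→d24:H0  best=H0
  ? 84.237.194.251  path d0:H2→d1:-→d2:-→d3:H2→d4:-→d5:-→d6:-→d7:H1→d8:-→d9:-→d10:-→d11:-→d12:-→d13:-→d14:-→d15:-→d16:-→d17:-→d18:-→d19:H2→d20:H0  best=H0
  ? 84.0.49.24  path d0:H2→d1:-→d2:-→d3:H2→d4:-→d5:-→d6:-→d7:H1→d8:-  best=H1
  + 97.139.225.0/24 (H1) depth=24
  ? 97.139.225.0  path d0:H2→d1:-→d2:-→d3:-→d4:-→d5:-→d6:-→d7:-→d8:-→d9:-→d10:-→d11:-→d12:-→d13:-→d14:-→d15:-→d16:-→d17:-→d18:-→d19:-→d20:-→d21:-→d22:-→d23:-→d24:H1  best=H1
  + 0.0.0.0/0 (H1) depth=0

== LOOKUPS ==
["H0","H0","H2","H0","H2","H0","H0","H1","H1"]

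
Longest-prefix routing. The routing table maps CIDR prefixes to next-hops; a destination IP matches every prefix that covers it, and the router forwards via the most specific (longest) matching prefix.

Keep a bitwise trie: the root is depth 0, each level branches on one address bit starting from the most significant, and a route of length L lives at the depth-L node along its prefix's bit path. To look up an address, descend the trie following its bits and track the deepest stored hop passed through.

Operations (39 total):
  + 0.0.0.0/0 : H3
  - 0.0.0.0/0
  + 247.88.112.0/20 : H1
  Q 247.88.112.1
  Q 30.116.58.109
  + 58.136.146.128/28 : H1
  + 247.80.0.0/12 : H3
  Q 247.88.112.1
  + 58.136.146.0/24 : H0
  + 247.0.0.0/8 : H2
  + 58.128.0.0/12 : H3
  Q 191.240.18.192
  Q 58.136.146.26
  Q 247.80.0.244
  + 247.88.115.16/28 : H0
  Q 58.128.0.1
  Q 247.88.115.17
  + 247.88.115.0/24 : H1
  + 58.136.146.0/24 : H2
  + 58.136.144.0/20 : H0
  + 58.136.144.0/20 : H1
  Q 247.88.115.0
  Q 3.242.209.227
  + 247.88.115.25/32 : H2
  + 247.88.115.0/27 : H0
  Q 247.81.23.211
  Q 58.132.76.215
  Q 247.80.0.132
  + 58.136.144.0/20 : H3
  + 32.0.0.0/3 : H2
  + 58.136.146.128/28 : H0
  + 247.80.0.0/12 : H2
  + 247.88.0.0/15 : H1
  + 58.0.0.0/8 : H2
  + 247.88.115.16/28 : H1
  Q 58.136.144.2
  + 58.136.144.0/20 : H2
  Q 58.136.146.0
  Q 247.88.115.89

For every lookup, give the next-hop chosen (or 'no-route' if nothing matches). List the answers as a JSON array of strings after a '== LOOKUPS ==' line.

Trace:
  add 0.0.0.0/0 -> H3 at depth 0
  - 0.0.0.0/0 clear@0
  add 247.88.112.0/20 -> H1 at depth 20
  ? 247.88.112.1  path d0:-→d1:-→d2:-→d3:-→d4:-→d5:-→d6:-→d7:-→d8:-→d9:-→d10:-→d11:-→d12:-→d13:-→d14:-→d15:-→d16:-→d17:-→d18:-→d19:-→d20:H1  best=H1
  ? 30.116.58.109  path d0:-  best=no-route
  add 58.136.146.128/28 -> H1 at depth 28
  add 247.80.0.0/12 -> H3 at depth 12
  ? 247.88.112.1  path d0:-→d1:-→d2:-→d3:-→d4:-→d5:-→d6:-→d7:-→d8:-→d9:-→d10:-→d11:-→d12:H3→d13:-→d14:-→d15:-→d16:-→d17:-→d18:-→d19:-→d20:H1  best=H1
  add 58.136.146.0/24 -> H0 at depth 24
  add 247.0.0.0/8 -> H2 at depth 8
  add 58.128.0.0/12 -> H3 at depth 12
  ? 191.240.18.192  path d0:-→d1:-  best=no-route
  ? 58.136.146.26  path d0:-→d1:-→d2:-→d3:-→d4:-→d5:-→d6:-→d7:-→d8:-→d9:-→d10:-→d11:-→d12:H3→d13:-→d14:-→d15:-→d16:-→d17:-→d18:-→d19:-→d20:-→d21:-→d22:-→d23:-→d24:H0  best=H0
  ? 247.80.0.244  path d0:-→d1:-→d2:-→d3:-→d4:-→d5:-→d6:-→d7:-→d8:H2→d9:-→d10:-→d11:-→d12:H3  best=H3
  add 247.88.115.16/28 -> H0 at depth 28
  ? 58.128.0.1  path d0:-→d1:-→d2:-→d3:-→d4:-→d5:-→d6:-→d7:-→d8:-→d9:-→d10:-→d11:-→d12:H3  best=H3
  ? 247.88.115.17  path d0:-→d1:-→d2:-→d3:-→d4:-→d5:-→d6:-→d7:-→d8:H2→d9:-→d10:-→d11:-→d12:H3→d13:-→d14:-→d15:-→d16:-→d17:-→d18:-→d19:-→d20:H1→d21:-→d22:-→d23:-→d24:-→d25:-→d26:-→d27:-→d28:H0  best=H0
  add 247.88.115.0/24 -> H1 at depth 24
  add 58.136.146.0/24 -> H2 at depth 24
  add 58.136.144.0/20 -> H0 at depth 20
  add 58.136.144.0/20 -> H1 at depth 20
  ? 247.88.115.0  path d0:-→d1:-→d2:-→d3:-→d4:-→d5:-→d6:-→d7:-→d8:H2→d9:-→d10:-→d11:-→d12:H3→d13:-→d14:-→d15:-→d16:-→d17:-→d18:-→d19:-→d20:H1→d21:-→d22:-→d23:-→d24:H1→d25:-→d26:-→d27:-  best=H1
  ? 3.242.209.227  path d0:-→d1:-→d2:-  best=no-route
  add 247.88.115.25/32 -> H2 at depth 32
  add 247.88.115.0/27 -> H0 at depth 27
  ? 247.81.23.211  path d0:-→d1:-→d2:-→d3:-→d4:-→d5:-→d6:-→d7:-→d8:H2→d9:-→d10:-→d11:-→d12:H3  best=H3
  ? 58.132.76.215  path d0:-→d1:-→d2:-→d3:-→d4:-→d5:-→d6:-→d7:-→d8:-→d9:-→d10:-→d11:-→d12:H3  best=H3
  ? 247.80.0.132  path d0:-→d1:-→d2:-→d3:-→d4:-→d5:-→d6:-→d7:-→d8:H2→d9:-→d10:-→d11:-→d12:H3  best=H3
  add 58.136.144.0/20 -> H3 at depth 20
  add 32.0.0.0/3 -> H2 at depth 3
  add 58.136.146.128/28 -> H0 at depth 28
  add 247.80.0.0/12 -> H2 at depth 12
  add 247.88.0.0/15 -> H1 at depth 15
  add 58.0.0.0/8 -> H2 at depth 8
  add 247.88.115.16/28 -> H1 at depth 28
  ? 58.136.144.2  path d0:-→d1:-→d2:-→d3:H2→d4:-→d5:-→d6:-→d7:-→d8:H2→d9:-→d10:-→d11:-→d12:H3→d13:-→d14:-→d15:-→d16:-→d17:-→d18:-→d19:-→d20:H3→d21:-→d22:-  best=H3
  add 58.136.144.0/20 -> H2 at depth 20
  ? 58.136.146.0  path d0:-→d1:-→d2:-→d3:H2→d4:-→d5:-→d6:-→d7:-→d8:H2→d9:-→d10:-→d11:-→d12:H3→d13:-→d14:-→d15:-→d16:-→d17:-→d18:-→d19:-→d20:H2→d21:-→d22:-→d23:-→d24:H2  best=H2
  ? 247.88.115.89  path d0:-→d1:-→d2:-→d3:-→d4:-→d5:-→d6:-→d7:-→d8:H2→d9:-→d10:-→d11:-→d12:H2→d13:-→d14:-→d15:H1→d16:-→d17:-→d18:-→d19:-→d20:H1→d21:-→d22:-→d23:-→d24:H1→d25:-  best=H1

== LOOKUPS ==
["H1","no-route","H1","no-route","H0","H3","H3","H0","H1","no-route","H3","H3","H3","H3","H2","H1"]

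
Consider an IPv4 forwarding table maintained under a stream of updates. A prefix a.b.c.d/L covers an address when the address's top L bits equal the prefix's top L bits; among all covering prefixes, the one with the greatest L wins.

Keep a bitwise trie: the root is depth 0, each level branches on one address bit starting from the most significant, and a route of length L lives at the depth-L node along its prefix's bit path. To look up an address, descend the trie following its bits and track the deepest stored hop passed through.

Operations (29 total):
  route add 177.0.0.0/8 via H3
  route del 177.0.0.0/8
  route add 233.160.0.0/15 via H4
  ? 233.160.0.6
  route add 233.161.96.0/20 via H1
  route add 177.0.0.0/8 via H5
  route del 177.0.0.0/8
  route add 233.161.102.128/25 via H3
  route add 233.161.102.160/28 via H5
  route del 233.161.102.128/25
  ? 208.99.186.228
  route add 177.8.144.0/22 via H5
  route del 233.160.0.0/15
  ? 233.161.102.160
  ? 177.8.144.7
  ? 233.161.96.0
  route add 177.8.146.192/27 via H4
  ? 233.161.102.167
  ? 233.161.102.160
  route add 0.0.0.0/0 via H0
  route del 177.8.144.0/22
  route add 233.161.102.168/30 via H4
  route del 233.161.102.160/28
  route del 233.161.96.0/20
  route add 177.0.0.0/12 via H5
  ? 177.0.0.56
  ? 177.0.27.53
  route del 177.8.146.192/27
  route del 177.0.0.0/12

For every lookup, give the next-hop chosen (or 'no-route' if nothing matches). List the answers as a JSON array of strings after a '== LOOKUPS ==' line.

Trace:
  + 177.0.0.0/8 (H3) depth=8
  del 177.0.0.0/8 (clear depth 8)
  + 233.160.0.0/15 (H4) depth=15
  Q 233.160.0.6: descend 111010011010000 ; hops seen [H4] ; pick H4
  + 233.161.96.0/20 (H1) depth=20
  + 177.0.0.0/8 (H5) depth=8
  del 177.0.0.0/8 (clear depth 8)
  + 233.161.102.128/25 (H3) depth=25
  + 233.161.102.160/28 (H5) depth=28
  del 233.161.102.128/25 (clear depth 25)
  Q 208.99.186.228: descend 11 ; hops seen [∅] ; pick no-route
  + 177.8.144.0/22 (H5) depth=22
  del 233.160.0.0/15 (clear depth 15)
  Q 233.161.102.160: descend 1110100110100001011001101010 ; hops seen [H1,H5] ; pick H5
  Q 177.8.144.7: descend 1011000100001000100100 ; hops seen [H5] ; pick H5
  Q 233.161.96.0: descend 111010011010000101100 ; hops seen [H1] ; pick H1
  + 177.8.146.192/27 (H4) depth=27
  Q 233.161.102.167: descend 1110100110100001011001101010 ; hops seen [H1,H5] ; pick H5
  Q 233.161.102.160: descend 1110100110100001011001101010 ; hops seen [H1,H5] ; pick H5
  + 0.0.0.0/0 (H0) depth=0
  del 177.8.144.0/22 (clear depth 22)
  + 233.161.102.168/30 (H4) depth=30
  del 233.161.102.160/28 (clear depth 28)
  del 233.161.96.0/20 (clear depth 20)
  + 177.0.0.0/12 (H5) depth=12
  Q 177.0.0.56: descend 101100010000 ; hops seen [H0,H5] ; pick H5
  Q 177.0.27.53: descend 101100010000 ; hops seen [H0,H5] ; pick H5
  del 177.8.146.192/27 (clear depth 27)
  del 177.0.0.0/12 (clear depth 12)

== LOOKUPS ==
["H4","no-route","H5","H5","H1","H5","H5","H5","H5"]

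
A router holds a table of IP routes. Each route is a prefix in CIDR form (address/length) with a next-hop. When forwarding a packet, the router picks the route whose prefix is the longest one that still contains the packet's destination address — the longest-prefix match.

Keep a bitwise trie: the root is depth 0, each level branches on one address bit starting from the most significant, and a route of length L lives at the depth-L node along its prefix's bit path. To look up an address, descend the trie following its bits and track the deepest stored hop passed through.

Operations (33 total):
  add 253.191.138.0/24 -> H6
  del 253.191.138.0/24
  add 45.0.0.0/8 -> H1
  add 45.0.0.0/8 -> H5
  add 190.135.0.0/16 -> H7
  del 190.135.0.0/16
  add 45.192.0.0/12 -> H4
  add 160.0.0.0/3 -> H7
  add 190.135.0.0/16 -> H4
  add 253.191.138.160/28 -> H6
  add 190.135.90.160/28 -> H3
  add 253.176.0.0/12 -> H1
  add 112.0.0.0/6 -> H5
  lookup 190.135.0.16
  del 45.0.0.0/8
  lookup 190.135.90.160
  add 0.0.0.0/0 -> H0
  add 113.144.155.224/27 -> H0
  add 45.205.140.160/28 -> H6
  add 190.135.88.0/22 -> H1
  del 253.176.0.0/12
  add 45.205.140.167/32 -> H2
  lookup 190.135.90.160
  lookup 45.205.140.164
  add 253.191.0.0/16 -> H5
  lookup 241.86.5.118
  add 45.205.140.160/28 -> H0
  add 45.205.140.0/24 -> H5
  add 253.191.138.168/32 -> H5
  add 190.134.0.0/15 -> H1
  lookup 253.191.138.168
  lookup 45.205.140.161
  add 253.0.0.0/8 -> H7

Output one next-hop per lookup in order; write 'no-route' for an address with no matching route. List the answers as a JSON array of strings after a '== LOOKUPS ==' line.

Apply in order:
  add 253.191.138.0/24 -> H6 at depth 24
  - 253.191.138.0/24 clear@24
  add 45.0.0.0/8 -> H1 at depth 8
  add 45.0.0.0/8 -> H5 at depth 8
  add 190.135.0.0/16 -> H7 at depth 16
  - 190.135.0.0/16 clear@16
  add 45.192.0.0/12 -> H4 at depth 12
  add 160.0.0.0/3 -> H7 at depth 3
  add 190.135.0.0/16 -> H4 at depth 16
  add 253.191.138.160/28 -> H6 at depth 28
  add 190.135.90.160/28 -> H3 at depth 28
  add 253.176.0.0/12 -> H1 at depth 12
  add 112.0.0.0/6 -> H5 at depth 6
  Q 190.135.0.16: descend 10111110100001110 ; hops seen [H7,H4] ; pick H4
  - 45.0.0.0/8 clear@8
  Q 190.135.90.160: descend 1011111010000111010110101010 ; hops seen [H7,H4,H3] ; pick H3
  add 0.0.0.0/0 -> H0 at depth 0
  add 113.144.155.224/27 -> H0 at depth 27
  add 45.205.140.160/28 -> H6 at depth 28
  add 190.135.88.0/22 -> H1 at depth 22
  - 253.176.0.0/12 clear@12
  add 45.205.140.167/32 -> H2 at depth 32
  Q 190.135.90.160: descend 1011111010000111010110101010 ; hops seen [H0,H7,H4,H1,H3] ; pick H3
  Q 45.205.140.164: descend 001011011100110110001100101001 ; hops seen [H0,H4,H6] ; pick H6
  add 253.191.0.0/16 -> H5 at depth 16
  Q 241.86.5.118: descend 1111 ; hops seen [H0] ; pick H0
  add 45.205.140.160/28 -> H0 at depth 28
  add 45.205.140.0/24 -> H5 at depth 24
  add 253.191.138.168/32 -> H5 at depth 32
  add 190.134.0.0/15 -> H1 at depth 15
  Q 253.191.138.168: descend 11111101101111111000101010101000 ; hops seen [H0,H5,H6,H5] ; pick H5
  Q 45.205.140.161: descend 00101101110011011000110010100 ; hops seen [H0,H4,H5,H0] ; pick H0
  add 253.0.0.0/8 -> H7 at depth 8

== LOOKUPS ==
["H4","H3","H3","H6","H0","H5","H0"]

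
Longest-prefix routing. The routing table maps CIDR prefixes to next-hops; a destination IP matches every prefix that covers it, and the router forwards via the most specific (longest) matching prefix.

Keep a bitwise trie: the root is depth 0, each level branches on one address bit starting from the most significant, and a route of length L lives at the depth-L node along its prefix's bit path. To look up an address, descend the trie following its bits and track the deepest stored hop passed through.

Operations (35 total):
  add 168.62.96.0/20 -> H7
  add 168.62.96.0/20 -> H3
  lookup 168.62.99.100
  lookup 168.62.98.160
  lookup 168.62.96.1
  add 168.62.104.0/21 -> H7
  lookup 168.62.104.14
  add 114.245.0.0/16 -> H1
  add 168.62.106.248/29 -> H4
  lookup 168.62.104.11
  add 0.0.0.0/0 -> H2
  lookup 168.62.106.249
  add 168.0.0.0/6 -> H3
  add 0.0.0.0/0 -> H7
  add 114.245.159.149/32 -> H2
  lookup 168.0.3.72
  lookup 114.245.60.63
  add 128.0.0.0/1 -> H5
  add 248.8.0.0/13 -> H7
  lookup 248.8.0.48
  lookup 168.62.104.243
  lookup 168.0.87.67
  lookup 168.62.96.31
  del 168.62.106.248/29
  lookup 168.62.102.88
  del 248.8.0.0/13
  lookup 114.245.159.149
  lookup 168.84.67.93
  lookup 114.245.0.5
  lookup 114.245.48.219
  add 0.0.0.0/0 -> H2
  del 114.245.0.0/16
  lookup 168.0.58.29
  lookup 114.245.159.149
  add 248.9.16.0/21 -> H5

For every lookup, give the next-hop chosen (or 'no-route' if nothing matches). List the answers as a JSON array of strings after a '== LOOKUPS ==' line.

Apply in order:
  + 168.62.96.0/20 (H7) depth=20
  + 168.62.96.0/20 (H3) depth=20
  Q 168.62.99.100: descend 10101000001111100110 ; hops seen [H3] ; pick H3
  Q 168.62.98.160: descend 10101000001111100110 ; hops seen [H3] ; pick H3
  Q 168.62.96.1: descend 10101000001111100110 ; hops seen [H3] ; pick H3
  + 168.62.104.0/21 (H7) depth=21
  Q 168.62.104.14: descend 101010000011111001101 ; hops seen [H3,H7] ; pick H7
  + 114.245.0.0/16 (H1) depth=16
  + 168.62.106.248/29 (H4) depth=29
  Q 168.62.104.11: descend 1010100000111110011010 ; hops seen [H3,H7] ; pick H7
  + 0.0.0.0/0 (H2) depth=0
  Q 168.62.106.249: descend 10101000001111100110101011111 ; hops seen [H2,H3,H7,H4] ; pick H4
  + 168.0.0.0/6 (H3) depth=6
  + 0.0.0.0/0 (H7) depth=0
  + 114.245.159.149/32 (H2) depth=32
  Q 168.0.3.72: descend 1010100000 ; hops seen [H7,H3] ; pick H3
  Q 114.245.60.63: descend 0111001011110101 ; hops seen [H7,H1] ; pick H1
  + 128.0.0.0/1 (H5) depth=1
  + 248.8.0.0/13 (H7) depth=13
  Q 248.8.0.48: descend 1111100000001 ; hops seen [H7,H5,H7] ; pick H7
  Q 168.62.104.243: descend 1010100000111110011010 ; hops seen [H7,H5,H3,H3,H7] ; pick H7
  Q 168.0.87.67: descend 1010100000 ; hops seen [H7,H5,H3] ; pick H3
  Q 168.62.96.31: descend 10101000001111100110 ; hops seen [H7,H5,H3,H3] ; pick H3
  del 168.62.106.248/29 (clear depth 29)
  Q 168.62.102.88: descend 10101000001111100110 ; hops seen [H7,H5,H3,H3] ; pick H3
  del 248.8.0.0/13 (clear depth 13)
  Q 114.245.159.149: descend 01110010111101011001111110010101 ; hops seen [H7,H1,H2] ; pick H2
  Q 168.84.67.93: descend 101010000 ; hops seen [H7,H5,H3] ; pick H3
  Q 114.245.0.5: descend 0111001011110101 ; hops seen [H7,H1] ; pick H1
  Q 114.245.48.219: descend 0111001011110101 ; hops seen [H7,H1] ; pick H1
  + 0.0.0.0/0 (H2) depth=0
  del 114.245.0.0/16 (clear depth 16)
  Q 168.0.58.29: descend 1010100000 ; hops seen [H2,H5,H3] ; pick H3
  Q 114.245.159.149: descend 01110010111101011001111110010101 ; hops seen [H2,H2] ; pick H2
  + 248.9.16.0/21 (H5) depth=21

== LOOKUPS ==
["H3","H3","H3","H7","H7","H4","H3","H1","H7","H7","H3","H3","H3","H2","H3","H1","H1","H3","H2"]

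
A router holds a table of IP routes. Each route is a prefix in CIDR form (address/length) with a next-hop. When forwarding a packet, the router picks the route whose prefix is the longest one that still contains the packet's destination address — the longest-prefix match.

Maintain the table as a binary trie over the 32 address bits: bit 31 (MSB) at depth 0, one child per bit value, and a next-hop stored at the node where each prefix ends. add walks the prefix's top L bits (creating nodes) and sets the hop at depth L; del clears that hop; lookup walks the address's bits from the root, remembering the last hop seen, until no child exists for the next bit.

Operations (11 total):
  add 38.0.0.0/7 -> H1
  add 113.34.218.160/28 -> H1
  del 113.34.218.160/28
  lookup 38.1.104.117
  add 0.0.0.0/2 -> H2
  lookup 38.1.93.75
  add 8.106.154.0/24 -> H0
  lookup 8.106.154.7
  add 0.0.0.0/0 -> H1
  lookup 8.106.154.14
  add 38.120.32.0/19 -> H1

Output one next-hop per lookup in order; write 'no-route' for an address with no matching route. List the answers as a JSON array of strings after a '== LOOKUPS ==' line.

Apply in order:
  add 38.0.0.0/7 -> H1 at depth 7
  add 113.34.218.160/28 -> H1 at depth 28
  del 113.34.218.160/28 (clear depth 28)
  lookup 38.1.104.117: bits 0010011 walk d0:-→d1:-→d2:-→d3:-→d4:-→d5:-→d6:-→d7:H1 -> H1
  add 0.0.0.0/2 -> H2 at depth 2
  lookup 38.1.93.75: bits 0010011 walk d0:-→d1:-→d2:H2→d3:-→d4:-→d5:-→d6:-→d7:H1 -> H1
  add 8.106.154.0/24 -> H0 at depth 24
  lookup 8.106.154.7: bits 000010000110101010011010 walk d0:-→d1:-→d2:H2→d3:-→d4:-→d5:-→d6:-→d7:-→d8:-→d9:-→d10:-→d11:-→d12:-→d13:-→d14:-→d15:-→d16:-→d17:-→d18:-→d19:-→d20:-→d21:-→d22:-→d23:-→d24:H0 -> H0
  add 0.0.0.0/0 -> H1 at depth 0
  lookup 8.106.154.14: bits 000010000110101010011010 walk d0:H1→d1:-→d2:H2→d3:-→d4:-→d5:-→d6:-→d7:-→d8:-→d9:-→d10:-→d11:-→d12:-→d13:-→d14:-→d15:-→d16:-→d17:-→d18:-→d19:-→d20:-→d21:-→d22:-→d23:-→d24:H0 -> H0
  add 38.120.32.0/19 -> H1 at depth 19

== LOOKUPS ==
["H1","H1","H0","H0"]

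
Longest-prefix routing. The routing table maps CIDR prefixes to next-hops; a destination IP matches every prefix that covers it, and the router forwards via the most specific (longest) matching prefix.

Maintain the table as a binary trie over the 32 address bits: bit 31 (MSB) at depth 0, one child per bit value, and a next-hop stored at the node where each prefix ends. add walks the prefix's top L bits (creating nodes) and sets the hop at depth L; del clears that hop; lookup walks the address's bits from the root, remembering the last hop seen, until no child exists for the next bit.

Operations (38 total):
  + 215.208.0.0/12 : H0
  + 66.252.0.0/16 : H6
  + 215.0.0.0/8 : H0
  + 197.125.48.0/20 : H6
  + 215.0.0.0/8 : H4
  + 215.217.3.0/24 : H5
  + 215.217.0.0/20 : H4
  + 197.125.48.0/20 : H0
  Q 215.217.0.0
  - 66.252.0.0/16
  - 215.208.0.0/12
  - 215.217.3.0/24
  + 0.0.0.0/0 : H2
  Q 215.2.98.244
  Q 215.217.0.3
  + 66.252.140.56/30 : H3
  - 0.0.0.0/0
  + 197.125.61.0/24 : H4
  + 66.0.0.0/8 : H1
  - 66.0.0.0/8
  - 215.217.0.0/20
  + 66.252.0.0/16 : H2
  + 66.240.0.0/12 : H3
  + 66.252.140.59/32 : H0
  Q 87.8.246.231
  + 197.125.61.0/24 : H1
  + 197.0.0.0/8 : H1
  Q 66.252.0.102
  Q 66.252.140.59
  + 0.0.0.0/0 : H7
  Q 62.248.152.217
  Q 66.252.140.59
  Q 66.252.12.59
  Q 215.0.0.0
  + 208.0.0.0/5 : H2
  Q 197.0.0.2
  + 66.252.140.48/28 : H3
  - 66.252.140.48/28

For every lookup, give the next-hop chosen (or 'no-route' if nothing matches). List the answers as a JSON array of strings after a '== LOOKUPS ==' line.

Trace:
  add 215.208.0.0/12 -> H0 at depth 12
  add 66.252.0.0/16 -> H6 at depth 16
  add 215.0.0.0/8 -> H0 at depth 8
  add 197.125.48.0/20 -> H6 at depth 20
  add 215.0.0.0/8 -> H4 at depth 8
  add 215.217.3.0/24 -> H5 at depth 24
  add 215.217.0.0/20 -> H4 at depth 20
  add 197.125.48.0/20 -> H0 at depth 20
  Q 215.217.0.0: descend 1101011111011001000000 ; hops seen [H4,H0,H4] ; pick H4
  - 66.252.0.0/16 clear@16
  - 215.208.0.0/12 clear@12
  - 215.217.3.0/24 clear@24
  add 0.0.0.0/0 -> H2 at depth 0
  Q 215.2.98.244: descend 11010111 ; hops seen [H2,H4] ; pick H4
  Q 215.217.0.3: descend 1101011111011001000000 ; hops seen [H2,H4,H4] ; pick H4
  add 66.252.140.56/30 -> H3 at depth 30
  - 0.0.0.0/0 clear@0
  add 197.125.61.0/24 -> H4 at depth 24
  add 66.0.0.0/8 -> H1 at depth 8
  - 66.0.0.0/8 clear@8
  - 215.217.0.0/20 clear@20
  add 66.252.0.0/16 -> H2 at depth 16
  add 66.240.0.0/12 -> H3 at depth 12
  add 66.252.140.59/32 -> H0 at depth 32
  Q 87.8.246.231: descend 010 ; hops seen [∅] ; pick no-route
  add 197.125.61.0/24 -> H1 at depth 24
  add 197.0.0.0/8 -> H1 at depth 8
  Q 66.252.0.102: descend 0100001011111100 ; hops seen [H3,H2] ; pick H2
  Q 66.252.140.59: descend 01000010111111001000110000111011 ; hops seen [H3,H2,H3,H0] ; pick H0
  add 0.0.0.0/0 -> H7 at depth 0
  Q 62.248.152.217: descend 0 ; hops seen [H7] ; pick H7
  Q 66.252.140.59: descend 01000010111111001000110000111011 ; hops seen [H7,H3,H2,H3,H0] ; pick H0
  Q 66.252.12.59: descend 0100001011111100 ; hops seen [H7,H3,H2] ; pick H2
  Q 215.0.0.0: descend 11010111 ; hops seen [H7,H4] ; pick H4
  add 208.0.0.0/5 -> H2 at depth 5
  Q 197.0.0.2: descend 110001010 ; hops seen [H7,H1] ; pick H1
  add 66.252.140.48/28 -> H3 at depth 28
  - 66.252.140.48/28 clear@28

== LOOKUPS ==
["H4","H4","H4","no-route","H2","H0","H7","H0","H2","H4","H1"]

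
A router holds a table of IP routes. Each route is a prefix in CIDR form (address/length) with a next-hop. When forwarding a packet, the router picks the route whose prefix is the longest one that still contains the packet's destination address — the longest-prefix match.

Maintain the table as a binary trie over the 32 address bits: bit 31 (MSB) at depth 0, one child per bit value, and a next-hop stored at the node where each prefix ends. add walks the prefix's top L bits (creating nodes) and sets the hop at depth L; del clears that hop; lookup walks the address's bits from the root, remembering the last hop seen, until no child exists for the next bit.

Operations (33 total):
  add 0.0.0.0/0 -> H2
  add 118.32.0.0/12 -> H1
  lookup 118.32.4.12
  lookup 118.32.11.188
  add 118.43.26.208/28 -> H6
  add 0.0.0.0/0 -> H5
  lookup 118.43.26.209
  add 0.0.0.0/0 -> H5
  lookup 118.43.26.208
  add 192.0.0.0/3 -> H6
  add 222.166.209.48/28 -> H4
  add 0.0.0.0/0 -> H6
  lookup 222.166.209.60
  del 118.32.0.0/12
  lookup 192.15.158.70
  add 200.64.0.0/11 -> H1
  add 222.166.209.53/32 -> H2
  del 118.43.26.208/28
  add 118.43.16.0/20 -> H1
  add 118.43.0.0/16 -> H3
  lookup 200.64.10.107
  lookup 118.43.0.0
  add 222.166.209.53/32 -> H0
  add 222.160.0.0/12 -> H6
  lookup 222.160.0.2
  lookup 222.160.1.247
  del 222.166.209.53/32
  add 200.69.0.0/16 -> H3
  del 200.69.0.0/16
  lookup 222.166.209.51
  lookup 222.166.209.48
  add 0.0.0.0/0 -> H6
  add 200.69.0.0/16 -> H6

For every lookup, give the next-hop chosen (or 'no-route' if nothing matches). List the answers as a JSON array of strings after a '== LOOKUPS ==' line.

Trace:
  add 0.0.0.0/0 -> H2 at depth 0
  add 118.32.0.0/12 -> H1 at depth 12
  Q 118.32.4.12: descend 011101100010 ; hops seen [H2,H1] ; pick H1
  Q 118.32.11.188: descend 011101100010 ; hops seen [H2,H1] ; pick H1
  add 118.43.26.208/28 -> H6 at depth 28
  add 0.0.0.0/0 -> H5 at depth 0
  Q 118.43.26.209: descend 0111011000101011000110101101 ; hops seen [H5,H1,H6] ; pick H6
  add 0.0.0.0/0 -> H5 at depth 0
  Q 118.43.26.208: descend 0111011000101011000110101101 ; hops seen [H5,H1,H6] ; pick H6
  add 192.0.0.0/3 -> H6 at depth 3
  add 222.166.209.48/28 -> H4 at depth 28
  add 0.0.0.0/0 -> H6 at depth 0
  Q 222.166.209.60: descend 1101111010100110110100010011 ; hops seen [H6,H6,H4] ; pick H4
  del 118.32.0.0/12 (clear depth 12)
  Q 192.15.158.70: descend 110 ; hops seen [H6,H6] ; pick H6
  add 200.64.0.0/11 -> H1 at depth 11
  add 222.166.209.53/32 -> H2 at depth 32
  del 118.43.26.208/28 (clear depth 28)
  add 118.43.16.0/20 -> H1 at depth 20
  add 118.43.0.0/16 -> H3 at depth 16
  Q 200.64.10.107: descend 11001000010 ; hops seen [H6,H6,H1] ; pick H1
  Q 118.43.0.0: descend 0111011000101011000 ; hops seen [H6,H3] ; pick H3
  add 222.166.209.53/32 -> H0 at depth 32
  add 222.160.0.0/12 -> H6 at depth 12
  Q 222.160.0.2: descend 1101111010100 ; hops seen [H6,H6,H6] ; pick H6
  Q 222.160.1.247: descend 1101111010100 ; hops seen [H6,H6,H6] ; pick H6
  del 222.166.209.53/32 (clear depth 32)
  add 200.69.0.0/16 -> H3 at depth 16
  del 200.69.0.0/16 (clear depth 16)
  Q 222.166.209.51: descend 11011110101001101101000100110 ; hops seen [H6,H6,H6,H4] ; pick H4
  Q 222.166.209.48: descend 11011110101001101101000100110 ; hops seen [H6,H6,H6,H4] ; pick H4
  add 0.0.0.0/0 -> H6 at depth 0
  add 200.69.0.0/16 -> H6 at depth 16

== LOOKUPS ==
["H1","H1","H6","H6","H4","H6","H1","H3","H6","H6","H4","H4"]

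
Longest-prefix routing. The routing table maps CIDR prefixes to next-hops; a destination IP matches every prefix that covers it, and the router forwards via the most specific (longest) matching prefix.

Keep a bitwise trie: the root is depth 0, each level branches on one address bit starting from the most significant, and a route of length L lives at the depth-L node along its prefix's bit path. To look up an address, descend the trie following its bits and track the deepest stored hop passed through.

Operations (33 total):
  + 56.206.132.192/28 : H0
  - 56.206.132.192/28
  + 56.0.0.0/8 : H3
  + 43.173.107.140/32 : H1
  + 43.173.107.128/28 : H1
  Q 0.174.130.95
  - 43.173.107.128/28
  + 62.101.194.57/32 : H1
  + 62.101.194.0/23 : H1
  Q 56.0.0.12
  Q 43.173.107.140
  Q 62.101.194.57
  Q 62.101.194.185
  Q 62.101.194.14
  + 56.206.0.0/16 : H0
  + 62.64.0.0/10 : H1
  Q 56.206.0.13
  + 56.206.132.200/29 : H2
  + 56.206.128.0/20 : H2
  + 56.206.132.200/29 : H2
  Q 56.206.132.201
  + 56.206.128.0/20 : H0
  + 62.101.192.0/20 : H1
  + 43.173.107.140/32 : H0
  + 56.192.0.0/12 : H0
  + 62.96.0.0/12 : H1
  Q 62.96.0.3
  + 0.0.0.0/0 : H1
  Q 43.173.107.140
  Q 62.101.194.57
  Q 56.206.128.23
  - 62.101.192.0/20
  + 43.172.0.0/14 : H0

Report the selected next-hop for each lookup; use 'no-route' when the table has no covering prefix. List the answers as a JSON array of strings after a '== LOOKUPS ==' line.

Apply in order:
  + 56.206.132.192/28 (H0) depth=28
  - 56.206.132.192/28 clear@28
  + 56.0.0.0/8 (H3) depth=8
  + 43.173.107.140/32 (H1) depth=32
  + 43.173.107.128/28 (H1) depth=28
  ? 0.174.130.95  path d0:-→d1:-→d2:-  best=no-route
  - 43.173.107.128/28 clear@28
  + 62.101.194.57/32 (H1) depth=32
  + 62.101.194.0/23 (H1) depth=23
  ? 56.0.0.12  path d0:-→d1:-→d2:-→d3:-→d4:-→d5:-→d6:-→d7:-→d8:H3  best=H3
  ? 43.173.107.140  path d0:-→d1:-→d2:-→d3:-→d4:-→d5:-→d6:-→d7:-→d8:-→d9:-→d10:-→d11:-→d12:-→d13:-→d14:-→d15:-→d16:-→d17:-→d18:-→d19:-→d20:-→d21:-→d22:-→d23:-→d24:-→d25:-→d26:-→d27:-→d28:-→d29:-→d30:-→d31:-→d32:H1  best=H1
  ? 62.101.194.57  path d0:-→d1:-→d2:-→d3:-→d4:-→d5:-→d6:-→d7:-→d8:-→d9:-→d10:-→d11:-→d12:-→d13:-→d14:-→d15:-→d16:-→d17:-→d18:-→d19:-→d20:-→d21:-→d22:-→d23:H1→d24:-→d25:-→d26:-→d27:-→d28:-→d29:-→d30:-→d31:-→d32:H1  best=H1
  ? 62.101.194.185  path d0:-→d1:-→d2:-→d3:-→d4:-→d5:-→d6:-→d7:-→d8:-→d9:-→d10:-→d11:-→d12:-→d13:-→d14:-→d15:-→d16:-→d17:-→d18:-→d19:-→d20:-→d21:-→d22:-→d23:H1→d24:-  best=H1
  ? 62.101.194.14  path d0:-→d1:-→d2:-→d3:-→d4:-→d5:-→d6:-→d7:-→d8:-→d9:-→d10:-→d11:-→d12:-→d13:-→d14:-→d15:-→d16:-→d17:-→d18:-→d19:-→d20:-→d21:-→d22:-→d23:H1→d24:-→d25:-→d26:-  best=H1
  + 56.206.0.0/16 (H0) depth=16
  + 62.64.0.0/10 (H1) depth=10
  ? 56.206.0.13  path d0:-→d1:-→d2:-→d3:-→d4:-→d5:-→d6:-→d7:-→d8:H3→d9:-→d10:-→d11:-→d12:-→d13:-→d14:-→d15:-→d16:H0  best=H0
  + 56.206.132.200/29 (H2) depth=29
  + 56.206.128.0/20 (H2) depth=20
  + 56.206.132.200/29 (H2) depth=29
  ? 56.206.132.201  path d0:-→d1:-→d2:-→d3:-→d4:-→d5:-→d6:-→d7:-→d8:H3→d9:-→d10:-→d11:-→d12:-→d13:-→d14:-→d15:-→d16:H0→d17:-→d18:-→d19:-→d20:H2→d21:-→d22:-→d23:-→d24:-→d25:-→d26:-→d27:-→d28:-→d29:H2  best=H2
  + 56.206.128.0/20 (H0) depth=20
  + 62.101.192.0/20 (H1) depth=20
  + 43.173.107.140/32 (H0) depth=32
  + 56.192.0.0/12 (H0) depth=12
  + 62.96.0.0/12 (H1) depth=12
  ? 62.96.0.3  path d0:-→d1:-→d2:-→d3:-→d4:-→d5:-→d6:-→d7:-→d8:-→d9:-→d10:H1→d11:-→d12:H1→d13:-  best=H1
  + 0.0.0.0/0 (H1) depth=0
  ? 43.173.107.140  path d0:H1→d1:-→d2:-→d3:-→d4:-→d5:-→d6:-→d7:-→d8:-→d9:-→d10:-→d11:-→d12:-→d13:-→d14:-→d15:-→d16:-→d17:-→d18:-→d19:-→d20:-→d21:-→d22:-→d23:-→d24:-→d25:-→d26:-→d27:-→d28:-→d29:-→d30:-→d31:-→d32:H0  best=H0
  ? 62.101.194.57  path d0:H1→d1:-→d2:-→d3:-→d4:-→d5:-→d6:-→d7:-→d8:-→d9:-→d10:H1→d11:-→d12:H1→d13:-→d14:-→d15:-→d16:-→d17:-→d18:-→d19:-→d20:H1→d21:-→d22:-→d23:H1→d24:-→d25:-→d26:-→d27:-→d28:-→d29:-→d30:-→d31:-→d32:H1  best=H1
  ? 56.206.128.23  path d0:H1→d1:-→d2:-→d3:-→d4:-→d5:-→d6:-→d7:-→d8:H3→d9:-→d10:-→d11:-→d12:H0→d13:-→d14:-→d15:-→d16:H0→d17:-→d18:-→d19:-→d20:H0→d21:-  best=H0
  - 62.101.192.0/20 clear@20
  + 43.172.0.0/14 (H0) depth=14

== LOOKUPS ==
["no-route","H3","H1","H1","H1","H1","H0","H2","H1","H0","H1","H0"]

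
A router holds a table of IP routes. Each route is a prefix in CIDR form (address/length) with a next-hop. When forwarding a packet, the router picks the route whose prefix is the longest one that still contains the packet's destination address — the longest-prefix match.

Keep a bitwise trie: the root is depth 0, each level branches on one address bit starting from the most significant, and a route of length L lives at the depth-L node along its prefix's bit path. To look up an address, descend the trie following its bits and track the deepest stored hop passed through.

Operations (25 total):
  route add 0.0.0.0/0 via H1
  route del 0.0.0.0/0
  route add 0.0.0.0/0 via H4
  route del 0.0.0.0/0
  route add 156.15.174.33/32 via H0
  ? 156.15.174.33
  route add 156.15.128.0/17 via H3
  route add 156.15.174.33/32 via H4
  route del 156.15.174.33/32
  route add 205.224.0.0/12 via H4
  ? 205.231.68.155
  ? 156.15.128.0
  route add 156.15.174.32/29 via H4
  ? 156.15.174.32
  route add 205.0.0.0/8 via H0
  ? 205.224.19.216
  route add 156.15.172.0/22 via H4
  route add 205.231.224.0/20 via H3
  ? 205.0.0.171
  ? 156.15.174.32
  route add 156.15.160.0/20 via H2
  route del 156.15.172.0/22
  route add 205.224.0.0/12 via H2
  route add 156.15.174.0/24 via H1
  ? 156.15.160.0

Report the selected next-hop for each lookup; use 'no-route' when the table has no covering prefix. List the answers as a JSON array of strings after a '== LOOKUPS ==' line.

Apply in order:
  + 0.0.0.0/0 (H1) depth=0
  del 0.0.0.0/0 (clear depth 0)
  + 0.0.0.0/0 (H4) depth=0
  del 0.0.0.0/0 (clear depth 0)
  + 156.15.174.33/32 (H0) depth=32
  Q 156.15.174.33: descend 10011100000011111010111000100001 ; hops seen [H0] ; pick H0
  + 156.15.128.0/17 (H3) depth=17
  + 156.15.174.33/32 (H4) depth=32
  del 156.15.174.33/32 (clear depth 32)
  + 205.224.0.0/12 (H4) depth=12
  Q 205.231.68.155: descend 110011011110 ; hops seen [H4] ; pick H4
  Q 156.15.128.0: descend 100111000000111110 ; hops seen [H3] ; pick H3
  + 156.15.174.32/29 (H4) depth=29
  Q 156.15.174.32: descend 1001110000001111101011100010000 ; hops seen [H3,H4] ; pick H4
  + 205.0.0.0/8 (H0) depth=8
  Q 205.224.19.216: descend 110011011110 ; hops seen [H0,H4] ; pick H4
  + 156.15.172.0/22 (H4) depth=22
  + 205.231.224.0/20 (H3) depth=20
  Q 205.0.0.171: descend 11001101 ; hops seen [H0] ; pick H0
  Q 156.15.174.32: descend 1001110000001111101011100010000 ; hops seen [H3,H4,H4] ; pick H4
  + 156.15.160.0/20 (H2) depth=20
  del 156.15.172.0/22 (clear depth 22)
  + 205.224.0.0/12 (H2) depth=12
  + 156.15.174.0/24 (H1) depth=24
  Q 156.15.160.0: descend 10011100000011111010 ; hops seen [H3,H2] ; pick H2

== LOOKUPS ==
["H0","H4","H3","H4","H4","H0","H4","H2"]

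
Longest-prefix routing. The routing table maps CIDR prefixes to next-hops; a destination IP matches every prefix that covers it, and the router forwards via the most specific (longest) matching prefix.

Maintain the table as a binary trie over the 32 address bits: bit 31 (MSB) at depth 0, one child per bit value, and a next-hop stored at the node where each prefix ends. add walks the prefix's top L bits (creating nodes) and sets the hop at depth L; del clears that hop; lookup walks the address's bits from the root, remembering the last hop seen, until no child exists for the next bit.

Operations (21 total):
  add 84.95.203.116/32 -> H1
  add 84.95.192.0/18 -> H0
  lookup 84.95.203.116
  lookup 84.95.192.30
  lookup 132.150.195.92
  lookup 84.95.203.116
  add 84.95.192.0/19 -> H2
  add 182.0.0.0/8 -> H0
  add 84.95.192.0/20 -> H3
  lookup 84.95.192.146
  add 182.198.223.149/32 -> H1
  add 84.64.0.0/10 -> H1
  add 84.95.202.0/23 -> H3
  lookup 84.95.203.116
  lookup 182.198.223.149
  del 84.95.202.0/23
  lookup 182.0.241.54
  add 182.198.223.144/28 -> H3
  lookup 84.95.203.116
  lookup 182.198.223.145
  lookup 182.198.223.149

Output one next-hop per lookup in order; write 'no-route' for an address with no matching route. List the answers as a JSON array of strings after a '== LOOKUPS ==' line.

Trace:
  + 84.95.203.116/32 (H1) depth=32
  + 84.95.192.0/18 (H0) depth=18
  ? 84.95.203.116  path d0:-→d1:-→d2:-→d3:-→d4:-→d5:-→d6:-→d7:-→d8:-→d9:-→d10:-→d11:-→d12:-→d13:-→d14:-→d15:-→d16:-→d17:-→d18:H0→d19:-→d20:-→d21:-→d22:-→d23:-→d24:-→d25:-→d26:-→d27:-→d28:-→d29:-→d30:-→d31:-→d32:H1  best=H1
  ? 84.95.192.30  path d0:-→d1:-→d2:-→d3:-→d4:-→d5:-→d6:-→d7:-→d8:-→d9:-→d10:-→d11:-→d12:-→d13:-→d14:-→d15:-→d16:-→d17:-→d18:H0→d19:-→d20:-  best=H0
  ? 132.150.195.92  path d0:-  best=no-route
  ? 84.95.203.116  path d0:-→d1:-→d2:-→d3:-→d4:-→d5:-→d6:-→d7:-→d8:-→d9:-→d10:-→d11:-→d12:-→d13:-→d14:-→d15:-→d16:-→d17:-→d18:H0→d19:-→d20:-→d21:-→d22:-→d23:-→d24:-→d25:-→d26:-→d27:-→d28:-→d29:-→d30:-→d31:-→d32:H1  best=H1
  + 84.95.192.0/19 (H2) depth=19
  + 182.0.0.0/8 (H0) depth=8
  + 84.95.192.0/20 (H3) depth=20
  ? 84.95.192.146  path d0:-→d1:-→d2:-→d3:-→d4:-→d5:-→d6:-→d7:-→d8:-→d9:-→d10:-→d11:-→d12:-→d13:-→d14:-→d15:-→d16:-→d17:-→d18:H0→d19:H2→d20:H3  best=H3
  + 182.198.223.149/32 (H1) depth=32
  + 84.64.0.0/10 (H1) depth=10
  + 84.95.202.0/23 (H3) depth=23
  ? 84.95.203.116  path d0:-→d1:-→d2:-→d3:-→d4:-→d5:-→d6:-→d7:-→d8:-→d9:-→d10:H1→d11:-→d12:-→d13:-→d14:-→d15:-→d16:-→d17:-→d18:H0→d19:H2→d20:H3→d21:-→d22:-→d23:H3→d24:-→d25:-→d26:-→d27:-→d28:-→d29:-→d30:-→d31:-→d32:H1  best=H1
  ? 182.198.223.149  path d0:-→d1:-→d2:-→d3:-→d4:-→d5:-→d6:-→d7:-→d8:H0→d9:-→d10:-→d11:-→d12:-→d13:-→d14:-→d15:-→d16:-→d17:-→d18:-→d19:-→d20:-→d21:-→d22:-→d23:-→d24:-→d25:-→d26:-→d27:-→d28:-→d29:-→d30:-→d31:-→d32:H1  best=H1
  del 84.95.202.0/23 (clear depth 23)
  ? 182.0.241.54  path d0:-→d1:-→d2:-→d3:-→d4:-→d5:-→d6:-→d7:-→d8:H0  best=H0
  + 182.198.223.144/28 (H3) depth=28
  ? 84.95.203.116  path d0:-→d1:-→d2:-→d3:-→d4:-→d5:-→d6:-→d7:-→d8:-→d9:-→d10:H1→d11:-→d12:-→d13:-→d14:-→d15:-→d16:-→d17:-→d18:H0→d19:H2→d20:H3→d21:-→d22:-→d23:-→d24:-→d25:-→d26:-→d27:-→d28:-→d29:-→d30:-→d31:-→d32:H1  best=H1
  ? 182.198.223.145  path d0:-→d1:-→d2:-→d3:-→d4:-→d5:-→d6:-→d7:-→d8:H0→d9:-→d10:-→d11:-→d12:-→d13:-→d14:-→d15:-→d16:-→d17:-→d18:-→d19:-→d20:-→d21:-→d22:-→d23:-→d24:-→d25:-→d26:-→d27:-→d28:H3→d29:-  best=H3
  ? 182.198.223.149  path d0:-→d1:-→d2:-→d3:-→d4:-→d5:-→d6:-→d7:-→d8:H0→d9:-→d10:-→d11:-→d12:-→d13:-→d14:-→d15:-→d16:-→d17:-→d18:-→d19:-→d20:-→d21:-→d22:-→d23:-→d24:-→d25:-→d26:-→d27:-→d28:H3→d29:-→d30:-→d31:-→d32:H1  best=H1

== LOOKUPS ==
["H1","H0","no-route","H1","H3","H1","H1","H0","H1","H3","H1"]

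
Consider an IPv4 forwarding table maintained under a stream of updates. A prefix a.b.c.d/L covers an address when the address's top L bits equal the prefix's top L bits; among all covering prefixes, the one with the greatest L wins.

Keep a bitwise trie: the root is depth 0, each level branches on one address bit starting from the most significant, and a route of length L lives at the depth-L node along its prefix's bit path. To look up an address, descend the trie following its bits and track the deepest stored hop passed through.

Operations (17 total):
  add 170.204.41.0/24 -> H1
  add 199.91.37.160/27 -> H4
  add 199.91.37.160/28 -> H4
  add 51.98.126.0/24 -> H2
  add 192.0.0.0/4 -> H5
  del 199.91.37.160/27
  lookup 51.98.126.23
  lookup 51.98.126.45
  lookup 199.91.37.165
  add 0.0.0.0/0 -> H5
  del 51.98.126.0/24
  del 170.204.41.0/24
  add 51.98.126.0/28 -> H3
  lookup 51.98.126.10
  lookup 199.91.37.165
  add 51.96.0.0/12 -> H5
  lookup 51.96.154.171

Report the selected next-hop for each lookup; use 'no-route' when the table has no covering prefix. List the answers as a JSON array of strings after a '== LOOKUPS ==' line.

Apply in order:
  + 170.204.41.0/24 (H1) depth=24
  + 199.91.37.160/27 (H4) depth=27
  + 199.91.37.160/28 (H4) depth=28
  + 51.98.126.0/24 (H2) depth=24
  + 192.0.0.0/4 (H5) depth=4
  del 199.91.37.160/27 (clear depth 27)
  ? 51.98.126.23  path d0:-→d1:-→d2:-→d3:-→d4:-→d5:-→d6:-→d7:-→d8:-→d9:-→d10:-→d11:-→d12:-→d13:-→d14:-→d15:-→d16:-→d17:-→d18:-→d19:-→d20:-→d21:-→d22:-→d23:-→d24:H2  best=H2
  ? 51.98.126.45  path d0:-→d1:-→d2:-→d3:-→d4:-→d5:-→d6:-→d7:-→d8:-→d9:-→d10:-→d11:-→d12:-→d13:-→d14:-→d15:-→d16:-→d17:-→d18:-→d19:-→d20:-→d21:-→d22:-→d23:-→d24:H2  best=H2
  ? 199.91.37.165  path d0:-→d1:-→d2:-→d3:-→d4:H5→d5:-→d6:-→d7:-→d8:-→d9:-→d10:-→d11:-→d12:-→d13:-→d14:-→d15:-→d16:-→d17:-→d18:-→d19:-→d20:-→d21:-→d22:-→d23:-→d24:-→d25:-→d26:-→d27:-→d28:H4  best=H4
  + 0.0.0.0/0 (H5) depth=0
  del 51.98.126.0/24 (clear depth 24)
  del 170.204.41.0/24 (clear depth 24)
  + 51.98.126.0/28 (H3) depth=28
  ? 51.98.126.10  path d0:H5→d1:-→d2:-→d3:-→d4:-→d5:-→d6:-→d7:-→d8:-→d9:-→d10:-→d11:-→d12:-→d13:-→d14:-→d15:-→d16:-→d17:-→d18:-→d19:-→d20:-→d21:-→d22:-→d23:-→d24:-→d25:-→d26:-→d27:-→d28:H3  best=H3
  ? 199.91.37.165  path d0:H5→d1:-→d2:-→d3:-→d4:H5→d5:-→d6:-→d7:-→d8:-→d9:-→d10:-→d11:-→d12:-→d13:-→d14:-→d15:-→d16:-→d17:-→d18:-→d19:-→d20:-→d21:-→d22:-→d23:-→d24:-→d25:-→d26:-→d27:-→d28:H4  best=H4
  + 51.96.0.0/12 (H5) depth=12
  ? 51.96.154.171  path d0:H5→d1:-→d2:-→d3:-→d4:-→d5:-→d6:-→d7:-→d8:-→d9:-→d10:-→d11:-→d12:H5→d13:-→d14:-  best=H5

== LOOKUPS ==
["H2","H2","H4","H3","H4","H5"]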